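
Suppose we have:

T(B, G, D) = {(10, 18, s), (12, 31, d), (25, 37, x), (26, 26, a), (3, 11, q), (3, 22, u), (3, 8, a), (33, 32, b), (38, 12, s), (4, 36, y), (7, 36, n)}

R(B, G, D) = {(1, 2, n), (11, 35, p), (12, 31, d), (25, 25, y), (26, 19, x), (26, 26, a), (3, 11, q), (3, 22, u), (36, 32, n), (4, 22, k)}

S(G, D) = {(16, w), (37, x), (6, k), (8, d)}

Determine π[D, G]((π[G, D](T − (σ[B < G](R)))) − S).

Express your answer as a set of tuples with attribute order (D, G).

{(a, 26), (a, 8), (b, 32), (n, 36), (s, 12), (s, 18), (y, 36)}

Filtering on B < G leaves {(1, 2, n), (11, 35, p), (12, 31, d), (3, 11, q), (3, 22, u), (4, 22, k)}.
Set difference of the two operands is {(10, 18, s), (25, 37, x), (26, 26, a), (3, 8, a), (33, 32, b), (38, 12, s), (4, 36, y), (7, 36, n)}.
π[G, D]: project onto (G, D) → {(12, s), (18, s), (26, a), (32, b), (36, n), (36, y), (37, x), (8, a)}
Set difference of the two operands is {(12, s), (18, s), (26, a), (32, b), (36, n), (36, y), (8, a)}.
π[D, G]: project onto (D, G) → {(a, 26), (a, 8), (b, 32), (n, 36), (s, 12), (s, 18), (y, 36)}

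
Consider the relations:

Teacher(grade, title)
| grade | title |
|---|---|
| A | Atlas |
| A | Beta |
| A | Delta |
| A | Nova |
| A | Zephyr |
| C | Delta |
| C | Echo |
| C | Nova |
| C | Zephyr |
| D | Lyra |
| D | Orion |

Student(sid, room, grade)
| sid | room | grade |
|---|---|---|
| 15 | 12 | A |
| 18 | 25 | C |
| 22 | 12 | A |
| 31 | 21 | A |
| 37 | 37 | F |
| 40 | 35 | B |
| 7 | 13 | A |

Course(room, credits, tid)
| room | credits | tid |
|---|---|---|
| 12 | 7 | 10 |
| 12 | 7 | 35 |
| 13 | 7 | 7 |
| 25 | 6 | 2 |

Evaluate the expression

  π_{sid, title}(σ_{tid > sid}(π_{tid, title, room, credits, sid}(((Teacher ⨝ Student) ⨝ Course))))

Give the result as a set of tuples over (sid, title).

{(15, Atlas), (15, Beta), (15, Delta), (15, Nova), (15, Zephyr), (22, Atlas), (22, Beta), (22, Delta), (22, Nova), (22, Zephyr)}

Natural join on grade: {(A, Atlas, 15, 12), (A, Atlas, 22, 12), (A, Atlas, 31, 21), (A, Atlas, 7, 13), (A, Beta, 15, 12), (A, Beta, 22, 12), (A, Beta, 31, 21), (A, Beta, 7, 13), (A, Delta, 15, 12), (A, Delta, 22, 12), (A, Delta, 31, 21), (A, Delta, 7, 13), (A, Nova, 15, 12), (A, Nova, 22, 12), (A, Nova, 31, 21), (A, Nova, 7, 13), (A, Zephyr, 15, 12), (A, Zephyr, 22, 12), (A, Zephyr, 31, 21), (A, Zephyr, 7, 13), (C, Delta, 18, 25), (C, Echo, 18, 25), (C, Nova, 18, 25), (C, Zephyr, 18, 25)}
Natural join on room: {(A, Atlas, 15, 12, 7, 10), (A, Atlas, 15, 12, 7, 35), (A, Atlas, 22, 12, 7, 10), (A, Atlas, 22, 12, 7, 35), (A, Atlas, 7, 13, 7, 7), (A, Beta, 15, 12, 7, 10), (A, Beta, 15, 12, 7, 35), (A, Beta, 22, 12, 7, 10), (A, Beta, 22, 12, 7, 35), (A, Beta, 7, 13, 7, 7), (A, Delta, 15, 12, 7, 10), (A, Delta, 15, 12, 7, 35), (A, Delta, 22, 12, 7, 10), (A, Delta, 22, 12, 7, 35), (A, Delta, 7, 13, 7, 7), (A, Nova, 15, 12, 7, 10), (A, Nova, 15, 12, 7, 35), (A, Nova, 22, 12, 7, 10), (A, Nova, 22, 12, 7, 35), (A, Nova, 7, 13, 7, 7), (A, Zephyr, 15, 12, 7, 10), (A, Zephyr, 15, 12, 7, 35), (A, Zephyr, 22, 12, 7, 10), (A, Zephyr, 22, 12, 7, 35), (A, Zephyr, 7, 13, 7, 7), (C, Delta, 18, 25, 6, 2), (C, Echo, 18, 25, 6, 2), (C, Nova, 18, 25, 6, 2), (C, Zephyr, 18, 25, 6, 2)}
π_{tid, title, room, credits, sid} gives {(10, Atlas, 12, 7, 15), (10, Atlas, 12, 7, 22), (10, Beta, 12, 7, 15), (10, Beta, 12, 7, 22), (10, Delta, 12, 7, 15), (10, Delta, 12, 7, 22), (10, Nova, 12, 7, 15), (10, Nova, 12, 7, 22), (10, Zephyr, 12, 7, 15), (10, Zephyr, 12, 7, 22), (2, Delta, 25, 6, 18), (2, Echo, 25, 6, 18), (2, Nova, 25, 6, 18), (2, Zephyr, 25, 6, 18), (35, Atlas, 12, 7, 15), (35, Atlas, 12, 7, 22), (35, Beta, 12, 7, 15), (35, Beta, 12, 7, 22), (35, Delta, 12, 7, 15), (35, Delta, 12, 7, 22), (35, Nova, 12, 7, 15), (35, Nova, 12, 7, 22), (35, Zephyr, 12, 7, 15), (35, Zephyr, 12, 7, 22), (7, Atlas, 13, 7, 7), (7, Beta, 13, 7, 7), (7, Delta, 13, 7, 7), (7, Nova, 13, 7, 7), (7, Zephyr, 13, 7, 7)}.
σ[tid > sid]: keep tuples satisfying tid > sid → {(35, Atlas, 12, 7, 15), (35, Atlas, 12, 7, 22), (35, Beta, 12, 7, 15), (35, Beta, 12, 7, 22), (35, Delta, 12, 7, 15), (35, Delta, 12, 7, 22), (35, Nova, 12, 7, 15), (35, Nova, 12, 7, 22), (35, Zephyr, 12, 7, 15), (35, Zephyr, 12, 7, 22)}
π_{sid, title} gives {(15, Atlas), (15, Beta), (15, Delta), (15, Nova), (15, Zephyr), (22, Atlas), (22, Beta), (22, Delta), (22, Nova), (22, Zephyr)}.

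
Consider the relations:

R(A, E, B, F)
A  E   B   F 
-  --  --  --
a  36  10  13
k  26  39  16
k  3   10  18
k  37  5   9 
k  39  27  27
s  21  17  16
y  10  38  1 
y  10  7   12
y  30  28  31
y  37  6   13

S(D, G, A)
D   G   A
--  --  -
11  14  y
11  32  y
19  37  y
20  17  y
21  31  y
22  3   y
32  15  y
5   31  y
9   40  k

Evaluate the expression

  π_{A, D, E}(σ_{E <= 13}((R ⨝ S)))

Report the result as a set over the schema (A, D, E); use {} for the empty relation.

R ⋈ S (natural join on A): {(k, 26, 39, 16, 9, 40), (k, 3, 10, 18, 9, 40), (k, 37, 5, 9, 9, 40), (k, 39, 27, 27, 9, 40), (y, 10, 38, 1, 11, 14), (y, 10, 38, 1, 11, 32), (y, 10, 38, 1, 19, 37), (y, 10, 38, 1, 20, 17), (y, 10, 38, 1, 21, 31), (y, 10, 38, 1, 22, 3), (y, 10, 38, 1, 32, 15), (y, 10, 38, 1, 5, 31), (y, 10, 7, 12, 11, 14), (y, 10, 7, 12, 11, 32), (y, 10, 7, 12, 19, 37), (y, 10, 7, 12, 20, 17), (y, 10, 7, 12, 21, 31), (y, 10, 7, 12, 22, 3), (y, 10, 7, 12, 32, 15), (y, 10, 7, 12, 5, 31), (y, 30, 28, 31, 11, 14), (y, 30, 28, 31, 11, 32), (y, 30, 28, 31, 19, 37), (y, 30, 28, 31, 20, 17), (y, 30, 28, 31, 21, 31), (y, 30, 28, 31, 22, 3), (y, 30, 28, 31, 32, 15), (y, 30, 28, 31, 5, 31), (y, 37, 6, 13, 11, 14), (y, 37, 6, 13, 11, 32), (y, 37, 6, 13, 19, 37), (y, 37, 6, 13, 20, 17), (y, 37, 6, 13, 21, 31), (y, 37, 6, 13, 22, 3), (y, 37, 6, 13, 32, 15), (y, 37, 6, 13, 5, 31)}
Apply σ_{E <= 13}; surviving tuples: {(k, 3, 10, 18, 9, 40), (y, 10, 38, 1, 11, 14), (y, 10, 38, 1, 11, 32), (y, 10, 38, 1, 19, 37), (y, 10, 38, 1, 20, 17), (y, 10, 38, 1, 21, 31), (y, 10, 38, 1, 22, 3), (y, 10, 38, 1, 32, 15), (y, 10, 38, 1, 5, 31), (y, 10, 7, 12, 11, 14), (y, 10, 7, 12, 11, 32), (y, 10, 7, 12, 19, 37), (y, 10, 7, 12, 20, 17), (y, 10, 7, 12, 21, 31), (y, 10, 7, 12, 22, 3), (y, 10, 7, 12, 32, 15), (y, 10, 7, 12, 5, 31)}
π[A, D, E]: project onto (A, D, E) (9 duplicate(s) eliminated) → {(k, 9, 3), (y, 11, 10), (y, 19, 10), (y, 20, 10), (y, 21, 10), (y, 22, 10), (y, 32, 10), (y, 5, 10)}

{(k, 9, 3), (y, 11, 10), (y, 19, 10), (y, 20, 10), (y, 21, 10), (y, 22, 10), (y, 32, 10), (y, 5, 10)}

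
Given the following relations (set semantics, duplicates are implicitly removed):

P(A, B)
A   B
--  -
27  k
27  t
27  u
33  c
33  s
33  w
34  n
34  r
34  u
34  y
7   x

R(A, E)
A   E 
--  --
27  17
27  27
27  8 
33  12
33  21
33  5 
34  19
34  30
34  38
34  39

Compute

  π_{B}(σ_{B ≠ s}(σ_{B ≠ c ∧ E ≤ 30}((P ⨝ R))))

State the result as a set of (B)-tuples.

{k, n, r, t, u, w, y}

P ⋈ R (natural join on A): {(27, k, 17), (27, k, 27), (27, k, 8), (27, t, 17), (27, t, 27), (27, t, 8), (27, u, 17), (27, u, 27), (27, u, 8), (33, c, 12), (33, c, 21), (33, c, 5), (33, s, 12), (33, s, 21), (33, s, 5), (33, w, 12), (33, w, 21), (33, w, 5), (34, n, 19), (34, n, 30), (34, n, 38), (34, n, 39), (34, r, 19), (34, r, 30), (34, r, 38), (34, r, 39), (34, u, 19), (34, u, 30), (34, u, 38), (34, u, 39), (34, y, 19), (34, y, 30), (34, y, 38), (34, y, 39)}
Filtering on B ≠ c ∧ E ≤ 30 leaves {(27, k, 17), (27, k, 27), (27, k, 8), (27, t, 17), (27, t, 27), (27, t, 8), (27, u, 17), (27, u, 27), (27, u, 8), (33, s, 12), (33, s, 21), (33, s, 5), (33, w, 12), (33, w, 21), (33, w, 5), (34, n, 19), (34, n, 30), (34, r, 19), (34, r, 30), (34, u, 19), (34, u, 30), (34, y, 19), (34, y, 30)}.
Filtering on B ≠ s leaves {(27, k, 17), (27, k, 27), (27, k, 8), (27, t, 17), (27, t, 27), (27, t, 8), (27, u, 17), (27, u, 27), (27, u, 8), (33, w, 12), (33, w, 21), (33, w, 5), (34, n, 19), (34, n, 30), (34, r, 19), (34, r, 30), (34, u, 19), (34, u, 30), (34, y, 19), (34, y, 30)}.
Keep only column(s) B (13 duplicate(s) eliminated): {k, n, r, t, u, w, y}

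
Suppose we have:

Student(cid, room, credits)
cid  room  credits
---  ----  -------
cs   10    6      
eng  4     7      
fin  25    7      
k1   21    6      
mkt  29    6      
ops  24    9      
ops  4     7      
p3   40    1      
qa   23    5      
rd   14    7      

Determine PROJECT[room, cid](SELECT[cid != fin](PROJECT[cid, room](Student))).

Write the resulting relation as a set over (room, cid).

Projecting to cid, room: {(cs, 10), (eng, 4), (fin, 25), (k1, 21), (mkt, 29), (ops, 24), (ops, 4), (p3, 40), (qa, 23), (rd, 14)}
Selection cid != fin: {(cs, 10), (eng, 4), (k1, 21), (mkt, 29), (ops, 24), (ops, 4), (p3, 40), (qa, 23), (rd, 14)}
Projecting to room, cid: {(10, cs), (14, rd), (21, k1), (23, qa), (24, ops), (29, mkt), (4, eng), (4, ops), (40, p3)}

{(10, cs), (14, rd), (21, k1), (23, qa), (24, ops), (29, mkt), (4, eng), (4, ops), (40, p3)}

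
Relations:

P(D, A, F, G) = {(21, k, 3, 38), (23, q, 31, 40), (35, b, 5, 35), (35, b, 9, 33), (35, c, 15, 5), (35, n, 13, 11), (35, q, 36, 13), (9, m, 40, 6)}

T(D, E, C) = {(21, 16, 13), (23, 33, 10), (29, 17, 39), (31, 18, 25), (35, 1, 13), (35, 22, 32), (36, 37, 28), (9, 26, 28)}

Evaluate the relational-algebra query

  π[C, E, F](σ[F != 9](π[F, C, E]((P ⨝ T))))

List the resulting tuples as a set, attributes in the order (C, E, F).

{(10, 33, 31), (13, 1, 13), (13, 1, 15), (13, 1, 36), (13, 1, 5), (13, 16, 3), (28, 26, 40), (32, 22, 13), (32, 22, 15), (32, 22, 36), (32, 22, 5)}

Natural join on D: {(21, k, 3, 38, 16, 13), (23, q, 31, 40, 33, 10), (35, b, 5, 35, 1, 13), (35, b, 5, 35, 22, 32), (35, b, 9, 33, 1, 13), (35, b, 9, 33, 22, 32), (35, c, 15, 5, 1, 13), (35, c, 15, 5, 22, 32), (35, n, 13, 11, 1, 13), (35, n, 13, 11, 22, 32), (35, q, 36, 13, 1, 13), (35, q, 36, 13, 22, 32), (9, m, 40, 6, 26, 28)}
Keep only column(s) F, C, E: {(13, 13, 1), (13, 32, 22), (15, 13, 1), (15, 32, 22), (3, 13, 16), (31, 10, 33), (36, 13, 1), (36, 32, 22), (40, 28, 26), (5, 13, 1), (5, 32, 22), (9, 13, 1), (9, 32, 22)}
Filtering on F != 9 leaves {(13, 13, 1), (13, 32, 22), (15, 13, 1), (15, 32, 22), (3, 13, 16), (31, 10, 33), (36, 13, 1), (36, 32, 22), (40, 28, 26), (5, 13, 1), (5, 32, 22)}.
Keep only column(s) C, E, F: {(10, 33, 31), (13, 1, 13), (13, 1, 15), (13, 1, 36), (13, 1, 5), (13, 16, 3), (28, 26, 40), (32, 22, 13), (32, 22, 15), (32, 22, 36), (32, 22, 5)}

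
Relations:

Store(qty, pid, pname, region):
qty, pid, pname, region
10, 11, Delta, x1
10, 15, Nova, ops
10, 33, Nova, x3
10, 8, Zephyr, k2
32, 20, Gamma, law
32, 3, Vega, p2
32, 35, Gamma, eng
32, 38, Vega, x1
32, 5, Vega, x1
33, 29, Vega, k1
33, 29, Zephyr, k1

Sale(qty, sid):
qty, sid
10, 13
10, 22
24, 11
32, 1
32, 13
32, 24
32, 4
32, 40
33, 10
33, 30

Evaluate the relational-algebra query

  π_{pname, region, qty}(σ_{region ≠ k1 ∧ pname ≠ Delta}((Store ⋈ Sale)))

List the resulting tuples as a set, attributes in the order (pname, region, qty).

{(Gamma, eng, 32), (Gamma, law, 32), (Nova, ops, 10), (Nova, x3, 10), (Vega, p2, 32), (Vega, x1, 32), (Zephyr, k2, 10)}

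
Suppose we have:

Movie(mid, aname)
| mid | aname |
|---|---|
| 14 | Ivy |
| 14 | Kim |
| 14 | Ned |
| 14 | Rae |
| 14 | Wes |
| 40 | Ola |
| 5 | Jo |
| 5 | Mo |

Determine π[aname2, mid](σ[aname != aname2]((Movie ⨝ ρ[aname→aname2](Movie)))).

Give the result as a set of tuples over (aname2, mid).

ρ[aname→aname2]: schema becomes (mid, aname2); tuples unchanged.
Natural join on mid: {(14, Ivy, Ivy), (14, Ivy, Kim), (14, Ivy, Ned), (14, Ivy, Rae), (14, Ivy, Wes), (14, Kim, Ivy), (14, Kim, Kim), (14, Kim, Ned), (14, Kim, Rae), (14, Kim, Wes), (14, Ned, Ivy), (14, Ned, Kim), (14, Ned, Ned), (14, Ned, Rae), (14, Ned, Wes), (14, Rae, Ivy), (14, Rae, Kim), (14, Rae, Ned), (14, Rae, Rae), (14, Rae, Wes), (14, Wes, Ivy), (14, Wes, Kim), (14, Wes, Ned), (14, Wes, Rae), (14, Wes, Wes), (40, Ola, Ola), (5, Jo, Jo), (5, Jo, Mo), (5, Mo, Jo), (5, Mo, Mo)}
Apply σ_{aname != aname2}; surviving tuples: {(14, Ivy, Kim), (14, Ivy, Ned), (14, Ivy, Rae), (14, Ivy, Wes), (14, Kim, Ivy), (14, Kim, Ned), (14, Kim, Rae), (14, Kim, Wes), (14, Ned, Ivy), (14, Ned, Kim), (14, Ned, Rae), (14, Ned, Wes), (14, Rae, Ivy), (14, Rae, Kim), (14, Rae, Ned), (14, Rae, Wes), (14, Wes, Ivy), (14, Wes, Kim), (14, Wes, Ned), (14, Wes, Rae), (5, Jo, Mo), (5, Mo, Jo)}
Projecting to aname2, mid (15 duplicate(s) eliminated): {(Ivy, 14), (Jo, 5), (Kim, 14), (Mo, 5), (Ned, 14), (Rae, 14), (Wes, 14)}

{(Ivy, 14), (Jo, 5), (Kim, 14), (Mo, 5), (Ned, 14), (Rae, 14), (Wes, 14)}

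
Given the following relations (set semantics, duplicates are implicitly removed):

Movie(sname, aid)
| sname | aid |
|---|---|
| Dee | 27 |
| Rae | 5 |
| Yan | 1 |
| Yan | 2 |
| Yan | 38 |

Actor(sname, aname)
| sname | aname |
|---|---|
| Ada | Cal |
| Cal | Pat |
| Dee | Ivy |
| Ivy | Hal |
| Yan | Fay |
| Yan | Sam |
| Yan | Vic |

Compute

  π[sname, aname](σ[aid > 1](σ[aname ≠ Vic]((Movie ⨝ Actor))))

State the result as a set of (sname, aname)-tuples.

{(Dee, Ivy), (Yan, Fay), (Yan, Sam)}

Joining Movie and Actor on sname yields {(Dee, 27, Ivy), (Yan, 1, Fay), (Yan, 1, Sam), (Yan, 1, Vic), (Yan, 2, Fay), (Yan, 2, Sam), (Yan, 2, Vic), (Yan, 38, Fay), (Yan, 38, Sam), (Yan, 38, Vic)}.
σ[aname ≠ Vic]: keep tuples satisfying aname ≠ Vic → {(Dee, 27, Ivy), (Yan, 1, Fay), (Yan, 1, Sam), (Yan, 2, Fay), (Yan, 2, Sam), (Yan, 38, Fay), (Yan, 38, Sam)}
σ[aid > 1]: keep tuples satisfying aid > 1 → {(Dee, 27, Ivy), (Yan, 2, Fay), (Yan, 2, Sam), (Yan, 38, Fay), (Yan, 38, Sam)}
π_{sname, aname} gives {(Dee, Ivy), (Yan, Fay), (Yan, Sam)} (2 duplicate(s) eliminated).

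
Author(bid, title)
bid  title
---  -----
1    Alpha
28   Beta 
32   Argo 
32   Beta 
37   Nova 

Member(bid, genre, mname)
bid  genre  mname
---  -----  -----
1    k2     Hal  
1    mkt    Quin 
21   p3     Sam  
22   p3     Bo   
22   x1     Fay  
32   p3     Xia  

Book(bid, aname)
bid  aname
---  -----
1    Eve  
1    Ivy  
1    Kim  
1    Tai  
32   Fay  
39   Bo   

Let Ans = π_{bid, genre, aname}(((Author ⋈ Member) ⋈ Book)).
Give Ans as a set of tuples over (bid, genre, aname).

{(1, k2, Eve), (1, k2, Ivy), (1, k2, Kim), (1, k2, Tai), (1, mkt, Eve), (1, mkt, Ivy), (1, mkt, Kim), (1, mkt, Tai), (32, p3, Fay)}

Author ⋈ Member (natural join on bid): {(1, Alpha, k2, Hal), (1, Alpha, mkt, Quin), (32, Argo, p3, Xia), (32, Beta, p3, Xia)}
(Author ⋈ Member) ⋈ Book (natural join on bid): {(1, Alpha, k2, Hal, Eve), (1, Alpha, k2, Hal, Ivy), (1, Alpha, k2, Hal, Kim), (1, Alpha, k2, Hal, Tai), (1, Alpha, mkt, Quin, Eve), (1, Alpha, mkt, Quin, Ivy), (1, Alpha, mkt, Quin, Kim), (1, Alpha, mkt, Quin, Tai), (32, Argo, p3, Xia, Fay), (32, Beta, p3, Xia, Fay)}
Projecting to bid, genre, aname (1 duplicate(s) eliminated): {(1, k2, Eve), (1, k2, Ivy), (1, k2, Kim), (1, k2, Tai), (1, mkt, Eve), (1, mkt, Ivy), (1, mkt, Kim), (1, mkt, Tai), (32, p3, Fay)}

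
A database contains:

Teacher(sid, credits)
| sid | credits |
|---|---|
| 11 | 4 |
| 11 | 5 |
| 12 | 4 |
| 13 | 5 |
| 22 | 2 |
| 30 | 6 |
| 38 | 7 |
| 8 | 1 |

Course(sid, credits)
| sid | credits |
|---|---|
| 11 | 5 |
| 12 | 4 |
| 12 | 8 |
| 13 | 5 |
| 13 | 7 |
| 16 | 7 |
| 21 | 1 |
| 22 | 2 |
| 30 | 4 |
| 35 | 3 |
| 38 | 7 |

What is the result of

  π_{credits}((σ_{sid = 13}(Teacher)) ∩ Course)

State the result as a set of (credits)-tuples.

{5}

σ[sid = 13]: keep tuples satisfying sid = 13 → {(13, 5)}
Intersection: {(13, 5)} with {(11, 5), (12, 4), (12, 8), (13, 5), (13, 7), (16, 7), (21, 1), (22, 2), (30, 4), (35, 3), (38, 7)} → {(13, 5)}
Projecting to credits: {5}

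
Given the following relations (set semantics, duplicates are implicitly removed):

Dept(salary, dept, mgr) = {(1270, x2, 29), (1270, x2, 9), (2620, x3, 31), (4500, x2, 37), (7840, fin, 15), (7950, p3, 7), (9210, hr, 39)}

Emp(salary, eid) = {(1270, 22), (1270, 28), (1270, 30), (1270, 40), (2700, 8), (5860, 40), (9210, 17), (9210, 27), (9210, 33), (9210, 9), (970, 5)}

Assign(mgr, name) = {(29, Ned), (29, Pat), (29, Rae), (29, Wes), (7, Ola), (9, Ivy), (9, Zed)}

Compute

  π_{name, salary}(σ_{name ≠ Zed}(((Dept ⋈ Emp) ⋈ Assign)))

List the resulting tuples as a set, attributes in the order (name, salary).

{(Ivy, 1270), (Ned, 1270), (Pat, 1270), (Rae, 1270), (Wes, 1270)}

Joining Dept and Emp on salary yields {(1270, x2, 29, 22), (1270, x2, 29, 28), (1270, x2, 29, 30), (1270, x2, 29, 40), (1270, x2, 9, 22), (1270, x2, 9, 28), (1270, x2, 9, 30), (1270, x2, 9, 40), (9210, hr, 39, 17), (9210, hr, 39, 27), (9210, hr, 39, 33), (9210, hr, 39, 9)}.
Joining (Dept ⋈ Emp) and Assign on mgr yields {(1270, x2, 29, 22, Ned), (1270, x2, 29, 22, Pat), (1270, x2, 29, 22, Rae), (1270, x2, 29, 22, Wes), (1270, x2, 29, 28, Ned), (1270, x2, 29, 28, Pat), (1270, x2, 29, 28, Rae), (1270, x2, 29, 28, Wes), (1270, x2, 29, 30, Ned), (1270, x2, 29, 30, Pat), (1270, x2, 29, 30, Rae), (1270, x2, 29, 30, Wes), (1270, x2, 29, 40, Ned), (1270, x2, 29, 40, Pat), (1270, x2, 29, 40, Rae), (1270, x2, 29, 40, Wes), (1270, x2, 9, 22, Ivy), (1270, x2, 9, 22, Zed), (1270, x2, 9, 28, Ivy), (1270, x2, 9, 28, Zed), (1270, x2, 9, 30, Ivy), (1270, x2, 9, 30, Zed), (1270, x2, 9, 40, Ivy), (1270, x2, 9, 40, Zed)}.
Filtering on name ≠ Zed leaves {(1270, x2, 29, 22, Ned), (1270, x2, 29, 22, Pat), (1270, x2, 29, 22, Rae), (1270, x2, 29, 22, Wes), (1270, x2, 29, 28, Ned), (1270, x2, 29, 28, Pat), (1270, x2, 29, 28, Rae), (1270, x2, 29, 28, Wes), (1270, x2, 29, 30, Ned), (1270, x2, 29, 30, Pat), (1270, x2, 29, 30, Rae), (1270, x2, 29, 30, Wes), (1270, x2, 29, 40, Ned), (1270, x2, 29, 40, Pat), (1270, x2, 29, 40, Rae), (1270, x2, 29, 40, Wes), (1270, x2, 9, 22, Ivy), (1270, x2, 9, 28, Ivy), (1270, x2, 9, 30, Ivy), (1270, x2, 9, 40, Ivy)}.
π_{name, salary} gives {(Ivy, 1270), (Ned, 1270), (Pat, 1270), (Rae, 1270), (Wes, 1270)} (15 duplicate(s) eliminated).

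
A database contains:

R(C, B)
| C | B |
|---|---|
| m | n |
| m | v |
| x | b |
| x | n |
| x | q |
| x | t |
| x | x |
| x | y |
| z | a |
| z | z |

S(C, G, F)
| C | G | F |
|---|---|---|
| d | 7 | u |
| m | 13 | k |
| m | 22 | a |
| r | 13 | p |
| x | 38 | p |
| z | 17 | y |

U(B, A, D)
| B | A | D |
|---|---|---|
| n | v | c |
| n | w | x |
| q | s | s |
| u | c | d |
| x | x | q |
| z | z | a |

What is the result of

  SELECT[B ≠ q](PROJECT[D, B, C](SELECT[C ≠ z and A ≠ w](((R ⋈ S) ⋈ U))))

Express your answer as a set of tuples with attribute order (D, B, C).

R ⋈ S (natural join on C): {(m, n, 13, k), (m, n, 22, a), (m, v, 13, k), (m, v, 22, a), (x, b, 38, p), (x, n, 38, p), (x, q, 38, p), (x, t, 38, p), (x, x, 38, p), (x, y, 38, p), (z, a, 17, y), (z, z, 17, y)}
(R ⋈ S) ⋈ U (natural join on B): {(m, n, 13, k, v, c), (m, n, 13, k, w, x), (m, n, 22, a, v, c), (m, n, 22, a, w, x), (x, n, 38, p, v, c), (x, n, 38, p, w, x), (x, q, 38, p, s, s), (x, x, 38, p, x, q), (z, z, 17, y, z, a)}
Filtering on C ≠ z and A ≠ w leaves {(m, n, 13, k, v, c), (m, n, 22, a, v, c), (x, n, 38, p, v, c), (x, q, 38, p, s, s), (x, x, 38, p, x, q)}.
π[D, B, C]: project onto (D, B, C) (1 duplicate(s) eliminated) → {(c, n, m), (c, n, x), (q, x, x), (s, q, x)}
Filtering on B ≠ q leaves {(c, n, m), (c, n, x), (q, x, x)}.

{(c, n, m), (c, n, x), (q, x, x)}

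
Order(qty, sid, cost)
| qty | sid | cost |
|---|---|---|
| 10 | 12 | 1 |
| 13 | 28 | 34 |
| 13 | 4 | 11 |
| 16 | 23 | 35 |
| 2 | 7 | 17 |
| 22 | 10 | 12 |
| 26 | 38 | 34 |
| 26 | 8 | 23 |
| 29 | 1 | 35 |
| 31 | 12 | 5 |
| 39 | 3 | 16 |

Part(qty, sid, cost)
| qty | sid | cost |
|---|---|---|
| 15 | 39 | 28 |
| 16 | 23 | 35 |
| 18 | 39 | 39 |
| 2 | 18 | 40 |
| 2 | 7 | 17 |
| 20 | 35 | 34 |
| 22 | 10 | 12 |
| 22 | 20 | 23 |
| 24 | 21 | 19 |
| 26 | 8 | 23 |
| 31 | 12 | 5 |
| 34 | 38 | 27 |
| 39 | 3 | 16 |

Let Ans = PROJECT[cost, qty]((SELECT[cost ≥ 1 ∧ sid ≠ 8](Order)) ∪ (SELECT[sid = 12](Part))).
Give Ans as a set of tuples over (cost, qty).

Filtering on cost ≥ 1 ∧ sid ≠ 8 leaves {(10, 12, 1), (13, 28, 34), (13, 4, 11), (16, 23, 35), (2, 7, 17), (22, 10, 12), (26, 38, 34), (29, 1, 35), (31, 12, 5), (39, 3, 16)}.
Filtering on sid = 12 leaves {(31, 12, 5)}.
Taking the union: {(10, 12, 1), (13, 28, 34), (13, 4, 11), (16, 23, 35), (2, 7, 17), (22, 10, 12), (26, 38, 34), (29, 1, 35), (31, 12, 5), (39, 3, 16)}
π[cost, qty]: project onto (cost, qty) → {(1, 10), (11, 13), (12, 22), (16, 39), (17, 2), (34, 13), (34, 26), (35, 16), (35, 29), (5, 31)}

{(1, 10), (11, 13), (12, 22), (16, 39), (17, 2), (34, 13), (34, 26), (35, 16), (35, 29), (5, 31)}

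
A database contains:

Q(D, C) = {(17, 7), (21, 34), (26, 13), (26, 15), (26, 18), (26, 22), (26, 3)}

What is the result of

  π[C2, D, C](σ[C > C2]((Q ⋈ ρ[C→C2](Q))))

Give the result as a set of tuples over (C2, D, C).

{(13, 26, 15), (13, 26, 18), (13, 26, 22), (15, 26, 18), (15, 26, 22), (18, 26, 22), (3, 26, 13), (3, 26, 15), (3, 26, 18), (3, 26, 22)}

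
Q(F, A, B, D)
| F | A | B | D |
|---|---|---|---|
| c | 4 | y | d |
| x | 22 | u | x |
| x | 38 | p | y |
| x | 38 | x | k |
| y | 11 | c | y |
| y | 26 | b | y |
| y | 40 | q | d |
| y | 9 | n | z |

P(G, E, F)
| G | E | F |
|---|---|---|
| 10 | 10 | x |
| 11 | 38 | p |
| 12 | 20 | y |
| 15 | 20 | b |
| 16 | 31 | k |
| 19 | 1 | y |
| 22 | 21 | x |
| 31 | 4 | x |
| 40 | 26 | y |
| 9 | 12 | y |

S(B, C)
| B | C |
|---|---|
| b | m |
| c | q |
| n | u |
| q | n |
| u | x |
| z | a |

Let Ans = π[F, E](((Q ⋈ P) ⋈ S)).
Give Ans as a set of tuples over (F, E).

Joining Q and P on F yields {(x, 22, u, x, 10, 10), (x, 22, u, x, 22, 21), (x, 22, u, x, 31, 4), (x, 38, p, y, 10, 10), (x, 38, p, y, 22, 21), (x, 38, p, y, 31, 4), (x, 38, x, k, 10, 10), (x, 38, x, k, 22, 21), (x, 38, x, k, 31, 4), (y, 11, c, y, 12, 20), (y, 11, c, y, 19, 1), (y, 11, c, y, 40, 26), (y, 11, c, y, 9, 12), (y, 26, b, y, 12, 20), (y, 26, b, y, 19, 1), (y, 26, b, y, 40, 26), (y, 26, b, y, 9, 12), (y, 40, q, d, 12, 20), (y, 40, q, d, 19, 1), (y, 40, q, d, 40, 26), (y, 40, q, d, 9, 12), (y, 9, n, z, 12, 20), (y, 9, n, z, 19, 1), (y, 9, n, z, 40, 26), (y, 9, n, z, 9, 12)}.
Joining (Q ⋈ P) and S on B yields {(x, 22, u, x, 10, 10, x), (x, 22, u, x, 22, 21, x), (x, 22, u, x, 31, 4, x), (y, 11, c, y, 12, 20, q), (y, 11, c, y, 19, 1, q), (y, 11, c, y, 40, 26, q), (y, 11, c, y, 9, 12, q), (y, 26, b, y, 12, 20, m), (y, 26, b, y, 19, 1, m), (y, 26, b, y, 40, 26, m), (y, 26, b, y, 9, 12, m), (y, 40, q, d, 12, 20, n), (y, 40, q, d, 19, 1, n), (y, 40, q, d, 40, 26, n), (y, 40, q, d, 9, 12, n), (y, 9, n, z, 12, 20, u), (y, 9, n, z, 19, 1, u), (y, 9, n, z, 40, 26, u), (y, 9, n, z, 9, 12, u)}.
π_{F, E} gives {(x, 10), (x, 21), (x, 4), (y, 1), (y, 12), (y, 20), (y, 26)} (12 duplicate(s) eliminated).

{(x, 10), (x, 21), (x, 4), (y, 1), (y, 12), (y, 20), (y, 26)}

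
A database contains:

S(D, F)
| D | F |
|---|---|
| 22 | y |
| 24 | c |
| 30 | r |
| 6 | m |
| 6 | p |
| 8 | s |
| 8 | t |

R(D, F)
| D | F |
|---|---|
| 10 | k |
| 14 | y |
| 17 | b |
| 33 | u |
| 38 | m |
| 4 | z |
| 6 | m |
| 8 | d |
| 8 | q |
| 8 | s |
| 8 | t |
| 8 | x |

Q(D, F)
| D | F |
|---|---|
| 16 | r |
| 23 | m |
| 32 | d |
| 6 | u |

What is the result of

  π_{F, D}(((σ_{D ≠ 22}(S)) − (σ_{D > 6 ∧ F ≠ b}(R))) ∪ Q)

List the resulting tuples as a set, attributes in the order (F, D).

Apply σ_{D ≠ 22}; surviving tuples: {(24, c), (30, r), (6, m), (6, p), (8, s), (8, t)}
Apply σ_{D > 6 ∧ F ≠ b}; surviving tuples: {(10, k), (14, y), (33, u), (38, m), (8, d), (8, q), (8, s), (8, t), (8, x)}
Taking the difference: {(24, c), (30, r), (6, m), (6, p)}
Taking the union: {(16, r), (23, m), (24, c), (30, r), (32, d), (6, m), (6, p), (6, u)}
Projecting to F, D: {(c, 24), (d, 32), (m, 23), (m, 6), (p, 6), (r, 16), (r, 30), (u, 6)}

{(c, 24), (d, 32), (m, 23), (m, 6), (p, 6), (r, 16), (r, 30), (u, 6)}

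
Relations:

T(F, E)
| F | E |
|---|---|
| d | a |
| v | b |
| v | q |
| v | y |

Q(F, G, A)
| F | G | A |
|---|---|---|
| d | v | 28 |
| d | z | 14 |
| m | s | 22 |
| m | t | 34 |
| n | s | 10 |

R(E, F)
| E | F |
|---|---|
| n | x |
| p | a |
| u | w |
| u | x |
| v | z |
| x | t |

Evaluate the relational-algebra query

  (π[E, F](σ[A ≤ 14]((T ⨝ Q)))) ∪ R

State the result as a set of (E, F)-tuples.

Joining T and Q on F yields {(d, a, v, 28), (d, a, z, 14)}.
Filtering on A ≤ 14 leaves {(d, a, z, 14)}.
π_{E, F} gives {(a, d)}.
Set union of the two operands is {(a, d), (n, x), (p, a), (u, w), (u, x), (v, z), (x, t)}.

{(a, d), (n, x), (p, a), (u, w), (u, x), (v, z), (x, t)}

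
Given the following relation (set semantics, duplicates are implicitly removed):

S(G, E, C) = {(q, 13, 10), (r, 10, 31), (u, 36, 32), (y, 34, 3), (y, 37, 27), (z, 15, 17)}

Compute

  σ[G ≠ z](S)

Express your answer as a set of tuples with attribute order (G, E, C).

{(q, 13, 10), (r, 10, 31), (u, 36, 32), (y, 34, 3), (y, 37, 27)}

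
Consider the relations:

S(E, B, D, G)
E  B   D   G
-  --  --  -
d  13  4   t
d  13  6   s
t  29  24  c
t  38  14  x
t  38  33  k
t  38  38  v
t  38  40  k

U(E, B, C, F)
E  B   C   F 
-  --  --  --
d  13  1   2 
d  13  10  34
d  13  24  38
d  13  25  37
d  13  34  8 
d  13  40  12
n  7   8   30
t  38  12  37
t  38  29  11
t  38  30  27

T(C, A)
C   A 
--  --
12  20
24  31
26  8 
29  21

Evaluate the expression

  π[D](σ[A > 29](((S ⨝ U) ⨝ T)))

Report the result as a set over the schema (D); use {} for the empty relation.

{4, 6}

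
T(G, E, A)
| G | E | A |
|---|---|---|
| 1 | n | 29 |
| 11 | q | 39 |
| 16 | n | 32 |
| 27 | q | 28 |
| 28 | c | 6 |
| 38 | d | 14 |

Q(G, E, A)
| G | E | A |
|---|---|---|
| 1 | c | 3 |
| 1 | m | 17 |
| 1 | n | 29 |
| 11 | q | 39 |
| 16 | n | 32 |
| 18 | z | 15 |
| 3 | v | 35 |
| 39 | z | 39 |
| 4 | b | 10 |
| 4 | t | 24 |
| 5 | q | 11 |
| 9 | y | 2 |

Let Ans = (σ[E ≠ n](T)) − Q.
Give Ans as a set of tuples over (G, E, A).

Filtering on E ≠ n leaves {(11, q, 39), (27, q, 28), (28, c, 6), (38, d, 14)}.
Taking the difference: {(27, q, 28), (28, c, 6), (38, d, 14)}

{(27, q, 28), (28, c, 6), (38, d, 14)}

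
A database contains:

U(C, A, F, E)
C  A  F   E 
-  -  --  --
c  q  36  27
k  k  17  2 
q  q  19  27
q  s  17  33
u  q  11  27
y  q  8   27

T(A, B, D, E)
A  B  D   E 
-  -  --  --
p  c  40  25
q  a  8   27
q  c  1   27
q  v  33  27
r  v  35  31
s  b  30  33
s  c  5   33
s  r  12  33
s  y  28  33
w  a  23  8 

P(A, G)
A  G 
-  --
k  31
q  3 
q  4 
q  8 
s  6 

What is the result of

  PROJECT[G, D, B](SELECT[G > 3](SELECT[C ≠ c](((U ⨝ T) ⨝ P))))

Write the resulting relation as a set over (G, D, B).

Joining U and T on A, E yields {(c, q, 36, 27, a, 8), (c, q, 36, 27, c, 1), (c, q, 36, 27, v, 33), (q, q, 19, 27, a, 8), (q, q, 19, 27, c, 1), (q, q, 19, 27, v, 33), (q, s, 17, 33, b, 30), (q, s, 17, 33, c, 5), (q, s, 17, 33, r, 12), (q, s, 17, 33, y, 28), (u, q, 11, 27, a, 8), (u, q, 11, 27, c, 1), (u, q, 11, 27, v, 33), (y, q, 8, 27, a, 8), (y, q, 8, 27, c, 1), (y, q, 8, 27, v, 33)}.
Joining (U ⨝ T) and P on A yields {(c, q, 36, 27, a, 8, 3), (c, q, 36, 27, a, 8, 4), (c, q, 36, 27, a, 8, 8), (c, q, 36, 27, c, 1, 3), (c, q, 36, 27, c, 1, 4), (c, q, 36, 27, c, 1, 8), (c, q, 36, 27, v, 33, 3), (c, q, 36, 27, v, 33, 4), (c, q, 36, 27, v, 33, 8), (q, q, 19, 27, a, 8, 3), (q, q, 19, 27, a, 8, 4), (q, q, 19, 27, a, 8, 8), (q, q, 19, 27, c, 1, 3), (q, q, 19, 27, c, 1, 4), (q, q, 19, 27, c, 1, 8), (q, q, 19, 27, v, 33, 3), (q, q, 19, 27, v, 33, 4), (q, q, 19, 27, v, 33, 8), (q, s, 17, 33, b, 30, 6), (q, s, 17, 33, c, 5, 6), (q, s, 17, 33, r, 12, 6), (q, s, 17, 33, y, 28, 6), (u, q, 11, 27, a, 8, 3), (u, q, 11, 27, a, 8, 4), (u, q, 11, 27, a, 8, 8), (u, q, 11, 27, c, 1, 3), (u, q, 11, 27, c, 1, 4), (u, q, 11, 27, c, 1, 8), (u, q, 11, 27, v, 33, 3), (u, q, 11, 27, v, 33, 4), (u, q, 11, 27, v, 33, 8), (y, q, 8, 27, a, 8, 3), (y, q, 8, 27, a, 8, 4), (y, q, 8, 27, a, 8, 8), (y, q, 8, 27, c, 1, 3), (y, q, 8, 27, c, 1, 4), (y, q, 8, 27, c, 1, 8), (y, q, 8, 27, v, 33, 3), (y, q, 8, 27, v, 33, 4), (y, q, 8, 27, v, 33, 8)}.
Filtering on C ≠ c leaves {(q, q, 19, 27, a, 8, 3), (q, q, 19, 27, a, 8, 4), (q, q, 19, 27, a, 8, 8), (q, q, 19, 27, c, 1, 3), (q, q, 19, 27, c, 1, 4), (q, q, 19, 27, c, 1, 8), (q, q, 19, 27, v, 33, 3), (q, q, 19, 27, v, 33, 4), (q, q, 19, 27, v, 33, 8), (q, s, 17, 33, b, 30, 6), (q, s, 17, 33, c, 5, 6), (q, s, 17, 33, r, 12, 6), (q, s, 17, 33, y, 28, 6), (u, q, 11, 27, a, 8, 3), (u, q, 11, 27, a, 8, 4), (u, q, 11, 27, a, 8, 8), (u, q, 11, 27, c, 1, 3), (u, q, 11, 27, c, 1, 4), (u, q, 11, 27, c, 1, 8), (u, q, 11, 27, v, 33, 3), (u, q, 11, 27, v, 33, 4), (u, q, 11, 27, v, 33, 8), (y, q, 8, 27, a, 8, 3), (y, q, 8, 27, a, 8, 4), (y, q, 8, 27, a, 8, 8), (y, q, 8, 27, c, 1, 3), (y, q, 8, 27, c, 1, 4), (y, q, 8, 27, c, 1, 8), (y, q, 8, 27, v, 33, 3), (y, q, 8, 27, v, 33, 4), (y, q, 8, 27, v, 33, 8)}.
Filtering on G > 3 leaves {(q, q, 19, 27, a, 8, 4), (q, q, 19, 27, a, 8, 8), (q, q, 19, 27, c, 1, 4), (q, q, 19, 27, c, 1, 8), (q, q, 19, 27, v, 33, 4), (q, q, 19, 27, v, 33, 8), (q, s, 17, 33, b, 30, 6), (q, s, 17, 33, c, 5, 6), (q, s, 17, 33, r, 12, 6), (q, s, 17, 33, y, 28, 6), (u, q, 11, 27, a, 8, 4), (u, q, 11, 27, a, 8, 8), (u, q, 11, 27, c, 1, 4), (u, q, 11, 27, c, 1, 8), (u, q, 11, 27, v, 33, 4), (u, q, 11, 27, v, 33, 8), (y, q, 8, 27, a, 8, 4), (y, q, 8, 27, a, 8, 8), (y, q, 8, 27, c, 1, 4), (y, q, 8, 27, c, 1, 8), (y, q, 8, 27, v, 33, 4), (y, q, 8, 27, v, 33, 8)}.
π[G, D, B]: project onto (G, D, B) (12 duplicate(s) eliminated) → {(4, 1, c), (4, 33, v), (4, 8, a), (6, 12, r), (6, 28, y), (6, 30, b), (6, 5, c), (8, 1, c), (8, 33, v), (8, 8, a)}

{(4, 1, c), (4, 33, v), (4, 8, a), (6, 12, r), (6, 28, y), (6, 30, b), (6, 5, c), (8, 1, c), (8, 33, v), (8, 8, a)}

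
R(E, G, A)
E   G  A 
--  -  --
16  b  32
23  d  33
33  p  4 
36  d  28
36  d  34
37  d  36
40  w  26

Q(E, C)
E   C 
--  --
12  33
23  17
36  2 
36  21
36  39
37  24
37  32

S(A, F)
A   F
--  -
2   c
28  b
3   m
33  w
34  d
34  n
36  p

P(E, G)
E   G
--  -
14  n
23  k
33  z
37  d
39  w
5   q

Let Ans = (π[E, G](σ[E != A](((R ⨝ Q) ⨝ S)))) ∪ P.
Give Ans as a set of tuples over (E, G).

Natural join on E: {(23, d, 33, 17), (36, d, 28, 2), (36, d, 28, 21), (36, d, 28, 39), (36, d, 34, 2), (36, d, 34, 21), (36, d, 34, 39), (37, d, 36, 24), (37, d, 36, 32)}
Natural join on A: {(23, d, 33, 17, w), (36, d, 28, 2, b), (36, d, 28, 21, b), (36, d, 28, 39, b), (36, d, 34, 2, d), (36, d, 34, 2, n), (36, d, 34, 21, d), (36, d, 34, 21, n), (36, d, 34, 39, d), (36, d, 34, 39, n), (37, d, 36, 24, p), (37, d, 36, 32, p)}
Apply σ_{E != A}; surviving tuples: {(23, d, 33, 17, w), (36, d, 28, 2, b), (36, d, 28, 21, b), (36, d, 28, 39, b), (36, d, 34, 2, d), (36, d, 34, 2, n), (36, d, 34, 21, d), (36, d, 34, 21, n), (36, d, 34, 39, d), (36, d, 34, 39, n), (37, d, 36, 24, p), (37, d, 36, 32, p)}
π[E, G]: project onto (E, G) (9 duplicate(s) eliminated) → {(23, d), (36, d), (37, d)}
Set union of the two operands is {(14, n), (23, d), (23, k), (33, z), (36, d), (37, d), (39, w), (5, q)}.

{(14, n), (23, d), (23, k), (33, z), (36, d), (37, d), (39, w), (5, q)}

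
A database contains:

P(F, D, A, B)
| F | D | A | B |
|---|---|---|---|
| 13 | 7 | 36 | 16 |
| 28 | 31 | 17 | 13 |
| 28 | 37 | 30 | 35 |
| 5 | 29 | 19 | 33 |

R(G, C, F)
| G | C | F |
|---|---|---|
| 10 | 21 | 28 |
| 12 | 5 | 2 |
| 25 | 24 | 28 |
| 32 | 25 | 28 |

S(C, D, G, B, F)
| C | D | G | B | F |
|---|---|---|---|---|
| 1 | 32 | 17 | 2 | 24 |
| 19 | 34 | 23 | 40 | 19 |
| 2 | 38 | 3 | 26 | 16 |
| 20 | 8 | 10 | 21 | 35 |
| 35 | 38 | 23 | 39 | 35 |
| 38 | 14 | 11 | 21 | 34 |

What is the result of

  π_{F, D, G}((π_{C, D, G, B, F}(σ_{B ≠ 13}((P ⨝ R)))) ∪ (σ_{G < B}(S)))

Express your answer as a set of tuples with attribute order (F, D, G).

Natural join on F: {(28, 31, 17, 13, 10, 21), (28, 31, 17, 13, 25, 24), (28, 31, 17, 13, 32, 25), (28, 37, 30, 35, 10, 21), (28, 37, 30, 35, 25, 24), (28, 37, 30, 35, 32, 25)}
Filtering on B ≠ 13 leaves {(28, 37, 30, 35, 10, 21), (28, 37, 30, 35, 25, 24), (28, 37, 30, 35, 32, 25)}.
π_{C, D, G, B, F} gives {(21, 37, 10, 35, 28), (24, 37, 25, 35, 28), (25, 37, 32, 35, 28)}.
Filtering on G < B leaves {(19, 34, 23, 40, 19), (2, 38, 3, 26, 16), (20, 8, 10, 21, 35), (35, 38, 23, 39, 35), (38, 14, 11, 21, 34)}.
Taking the union: {(19, 34, 23, 40, 19), (2, 38, 3, 26, 16), (20, 8, 10, 21, 35), (21, 37, 10, 35, 28), (24, 37, 25, 35, 28), (25, 37, 32, 35, 28), (35, 38, 23, 39, 35), (38, 14, 11, 21, 34)}
π_{F, D, G} gives {(16, 38, 3), (19, 34, 23), (28, 37, 10), (28, 37, 25), (28, 37, 32), (34, 14, 11), (35, 38, 23), (35, 8, 10)}.

{(16, 38, 3), (19, 34, 23), (28, 37, 10), (28, 37, 25), (28, 37, 32), (34, 14, 11), (35, 38, 23), (35, 8, 10)}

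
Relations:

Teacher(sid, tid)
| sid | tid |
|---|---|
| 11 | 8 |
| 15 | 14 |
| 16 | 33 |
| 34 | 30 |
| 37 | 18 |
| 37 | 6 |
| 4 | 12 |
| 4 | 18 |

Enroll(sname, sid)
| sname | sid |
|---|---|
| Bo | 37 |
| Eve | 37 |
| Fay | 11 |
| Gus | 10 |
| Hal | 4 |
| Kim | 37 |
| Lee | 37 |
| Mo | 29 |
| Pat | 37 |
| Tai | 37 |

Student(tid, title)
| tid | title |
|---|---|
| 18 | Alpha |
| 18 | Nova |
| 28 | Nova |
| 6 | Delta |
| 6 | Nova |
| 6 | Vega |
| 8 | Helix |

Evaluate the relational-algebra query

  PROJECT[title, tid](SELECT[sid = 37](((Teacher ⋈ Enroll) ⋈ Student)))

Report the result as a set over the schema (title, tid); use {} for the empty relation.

Joining Teacher and Enroll on sid yields {(11, 8, Fay), (37, 18, Bo), (37, 18, Eve), (37, 18, Kim), (37, 18, Lee), (37, 18, Pat), (37, 18, Tai), (37, 6, Bo), (37, 6, Eve), (37, 6, Kim), (37, 6, Lee), (37, 6, Pat), (37, 6, Tai), (4, 12, Hal), (4, 18, Hal)}.
Joining (Teacher ⋈ Enroll) and Student on tid yields {(11, 8, Fay, Helix), (37, 18, Bo, Alpha), (37, 18, Bo, Nova), (37, 18, Eve, Alpha), (37, 18, Eve, Nova), (37, 18, Kim, Alpha), (37, 18, Kim, Nova), (37, 18, Lee, Alpha), (37, 18, Lee, Nova), (37, 18, Pat, Alpha), (37, 18, Pat, Nova), (37, 18, Tai, Alpha), (37, 18, Tai, Nova), (37, 6, Bo, Delta), (37, 6, Bo, Nova), (37, 6, Bo, Vega), (37, 6, Eve, Delta), (37, 6, Eve, Nova), (37, 6, Eve, Vega), (37, 6, Kim, Delta), (37, 6, Kim, Nova), (37, 6, Kim, Vega), (37, 6, Lee, Delta), (37, 6, Lee, Nova), (37, 6, Lee, Vega), (37, 6, Pat, Delta), (37, 6, Pat, Nova), (37, 6, Pat, Vega), (37, 6, Tai, Delta), (37, 6, Tai, Nova), (37, 6, Tai, Vega), (4, 18, Hal, Alpha), (4, 18, Hal, Nova)}.
Apply σ_{sid = 37}; surviving tuples: {(37, 18, Bo, Alpha), (37, 18, Bo, Nova), (37, 18, Eve, Alpha), (37, 18, Eve, Nova), (37, 18, Kim, Alpha), (37, 18, Kim, Nova), (37, 18, Lee, Alpha), (37, 18, Lee, Nova), (37, 18, Pat, Alpha), (37, 18, Pat, Nova), (37, 18, Tai, Alpha), (37, 18, Tai, Nova), (37, 6, Bo, Delta), (37, 6, Bo, Nova), (37, 6, Bo, Vega), (37, 6, Eve, Delta), (37, 6, Eve, Nova), (37, 6, Eve, Vega), (37, 6, Kim, Delta), (37, 6, Kim, Nova), (37, 6, Kim, Vega), (37, 6, Lee, Delta), (37, 6, Lee, Nova), (37, 6, Lee, Vega), (37, 6, Pat, Delta), (37, 6, Pat, Nova), (37, 6, Pat, Vega), (37, 6, Tai, Delta), (37, 6, Tai, Nova), (37, 6, Tai, Vega)}
Keep only column(s) title, tid (25 duplicate(s) eliminated): {(Alpha, 18), (Delta, 6), (Nova, 18), (Nova, 6), (Vega, 6)}

{(Alpha, 18), (Delta, 6), (Nova, 18), (Nova, 6), (Vega, 6)}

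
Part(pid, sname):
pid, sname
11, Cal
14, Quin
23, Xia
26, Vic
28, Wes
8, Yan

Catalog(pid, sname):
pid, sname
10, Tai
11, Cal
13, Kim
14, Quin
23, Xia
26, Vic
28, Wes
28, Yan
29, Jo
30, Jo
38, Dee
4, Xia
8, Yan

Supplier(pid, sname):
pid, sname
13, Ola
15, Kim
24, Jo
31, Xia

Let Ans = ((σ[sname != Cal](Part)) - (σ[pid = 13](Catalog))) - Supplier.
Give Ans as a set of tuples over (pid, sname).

{(14, Quin), (23, Xia), (26, Vic), (28, Wes), (8, Yan)}

σ[sname != Cal]: keep tuples satisfying sname != Cal → {(14, Quin), (23, Xia), (26, Vic), (28, Wes), (8, Yan)}
σ[pid = 13]: keep tuples satisfying pid = 13 → {(13, Kim)}
Set difference of the two operands is {(14, Quin), (23, Xia), (26, Vic), (28, Wes), (8, Yan)}.
Set difference of the two operands is {(14, Quin), (23, Xia), (26, Vic), (28, Wes), (8, Yan)}.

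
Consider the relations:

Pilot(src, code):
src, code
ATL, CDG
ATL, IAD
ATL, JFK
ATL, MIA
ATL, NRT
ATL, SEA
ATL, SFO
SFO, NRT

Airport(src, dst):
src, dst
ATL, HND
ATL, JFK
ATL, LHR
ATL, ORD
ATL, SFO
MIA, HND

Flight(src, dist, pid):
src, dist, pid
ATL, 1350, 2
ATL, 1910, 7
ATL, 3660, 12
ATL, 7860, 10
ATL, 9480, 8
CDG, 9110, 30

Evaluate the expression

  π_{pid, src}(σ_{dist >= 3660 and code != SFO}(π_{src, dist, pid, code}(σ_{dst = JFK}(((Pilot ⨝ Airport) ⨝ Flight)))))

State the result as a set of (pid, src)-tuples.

{(10, ATL), (12, ATL), (8, ATL)}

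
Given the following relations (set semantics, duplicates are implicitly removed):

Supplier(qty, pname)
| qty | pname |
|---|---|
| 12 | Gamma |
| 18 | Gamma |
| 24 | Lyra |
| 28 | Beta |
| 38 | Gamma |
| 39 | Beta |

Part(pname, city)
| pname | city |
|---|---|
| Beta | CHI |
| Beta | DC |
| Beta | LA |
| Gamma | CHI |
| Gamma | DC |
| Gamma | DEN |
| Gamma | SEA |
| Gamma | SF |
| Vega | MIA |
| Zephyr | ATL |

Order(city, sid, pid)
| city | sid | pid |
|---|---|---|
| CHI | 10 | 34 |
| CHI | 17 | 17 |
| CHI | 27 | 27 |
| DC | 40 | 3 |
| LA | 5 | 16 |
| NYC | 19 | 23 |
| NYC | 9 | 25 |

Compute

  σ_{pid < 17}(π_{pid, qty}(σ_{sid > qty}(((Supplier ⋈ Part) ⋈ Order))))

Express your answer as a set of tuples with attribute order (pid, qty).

{(3, 12), (3, 18), (3, 28), (3, 38), (3, 39)}

Joining Supplier and Part on pname yields {(12, Gamma, CHI), (12, Gamma, DC), (12, Gamma, DEN), (12, Gamma, SEA), (12, Gamma, SF), (18, Gamma, CHI), (18, Gamma, DC), (18, Gamma, DEN), (18, Gamma, SEA), (18, Gamma, SF), (28, Beta, CHI), (28, Beta, DC), (28, Beta, LA), (38, Gamma, CHI), (38, Gamma, DC), (38, Gamma, DEN), (38, Gamma, SEA), (38, Gamma, SF), (39, Beta, CHI), (39, Beta, DC), (39, Beta, LA)}.
Joining (Supplier ⋈ Part) and Order on city yields {(12, Gamma, CHI, 10, 34), (12, Gamma, CHI, 17, 17), (12, Gamma, CHI, 27, 27), (12, Gamma, DC, 40, 3), (18, Gamma, CHI, 10, 34), (18, Gamma, CHI, 17, 17), (18, Gamma, CHI, 27, 27), (18, Gamma, DC, 40, 3), (28, Beta, CHI, 10, 34), (28, Beta, CHI, 17, 17), (28, Beta, CHI, 27, 27), (28, Beta, DC, 40, 3), (28, Beta, LA, 5, 16), (38, Gamma, CHI, 10, 34), (38, Gamma, CHI, 17, 17), (38, Gamma, CHI, 27, 27), (38, Gamma, DC, 40, 3), (39, Beta, CHI, 10, 34), (39, Beta, CHI, 17, 17), (39, Beta, CHI, 27, 27), (39, Beta, DC, 40, 3), (39, Beta, LA, 5, 16)}.
Apply σ_{sid > qty}; surviving tuples: {(12, Gamma, CHI, 17, 17), (12, Gamma, CHI, 27, 27), (12, Gamma, DC, 40, 3), (18, Gamma, CHI, 27, 27), (18, Gamma, DC, 40, 3), (28, Beta, DC, 40, 3), (38, Gamma, DC, 40, 3), (39, Beta, DC, 40, 3)}
Projecting to pid, qty: {(17, 12), (27, 12), (27, 18), (3, 12), (3, 18), (3, 28), (3, 38), (3, 39)}
Apply σ_{pid < 17}; surviving tuples: {(3, 12), (3, 18), (3, 28), (3, 38), (3, 39)}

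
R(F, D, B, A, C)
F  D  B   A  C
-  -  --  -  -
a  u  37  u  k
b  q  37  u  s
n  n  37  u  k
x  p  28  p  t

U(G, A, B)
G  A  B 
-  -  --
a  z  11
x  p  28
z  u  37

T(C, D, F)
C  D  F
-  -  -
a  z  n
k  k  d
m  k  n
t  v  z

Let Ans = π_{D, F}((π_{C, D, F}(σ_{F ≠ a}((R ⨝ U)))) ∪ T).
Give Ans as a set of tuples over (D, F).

Natural join on B, A: {(a, u, 37, u, k, z), (b, q, 37, u, s, z), (n, n, 37, u, k, z), (x, p, 28, p, t, x)}
Selection F ≠ a: {(b, q, 37, u, s, z), (n, n, 37, u, k, z), (x, p, 28, p, t, x)}
Projecting to C, D, F: {(k, n, n), (s, q, b), (t, p, x)}
Taking the union: {(a, z, n), (k, k, d), (k, n, n), (m, k, n), (s, q, b), (t, p, x), (t, v, z)}
Projecting to D, F: {(k, d), (k, n), (n, n), (p, x), (q, b), (v, z), (z, n)}

{(k, d), (k, n), (n, n), (p, x), (q, b), (v, z), (z, n)}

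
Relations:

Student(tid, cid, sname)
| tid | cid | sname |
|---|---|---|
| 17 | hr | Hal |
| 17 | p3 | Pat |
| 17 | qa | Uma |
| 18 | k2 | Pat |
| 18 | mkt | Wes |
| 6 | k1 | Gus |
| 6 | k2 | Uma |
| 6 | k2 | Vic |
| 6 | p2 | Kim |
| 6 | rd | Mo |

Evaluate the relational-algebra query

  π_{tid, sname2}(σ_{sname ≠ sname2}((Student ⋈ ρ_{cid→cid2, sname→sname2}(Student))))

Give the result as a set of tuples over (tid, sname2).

ρ[cid→cid2, sname→sname2]: schema becomes (tid, cid2, sname2); tuples unchanged.
Student ⋈ ρ_{cid→cid2, sname→sname2}(Student) (natural join on tid): {(17, hr, Hal, hr, Hal), (17, hr, Hal, p3, Pat), (17, hr, Hal, qa, Uma), (17, p3, Pat, hr, Hal), (17, p3, Pat, p3, Pat), (17, p3, Pat, qa, Uma), (17, qa, Uma, hr, Hal), (17, qa, Uma, p3, Pat), (17, qa, Uma, qa, Uma), (18, k2, Pat, k2, Pat), (18, k2, Pat, mkt, Wes), (18, mkt, Wes, k2, Pat), (18, mkt, Wes, mkt, Wes), (6, k1, Gus, k1, Gus), (6, k1, Gus, k2, Uma), (6, k1, Gus, k2, Vic), (6, k1, Gus, p2, Kim), (6, k1, Gus, rd, Mo), (6, k2, Uma, k1, Gus), (6, k2, Uma, k2, Uma), (6, k2, Uma, k2, Vic), (6, k2, Uma, p2, Kim), (6, k2, Uma, rd, Mo), (6, k2, Vic, k1, Gus), (6, k2, Vic, k2, Uma), (6, k2, Vic, k2, Vic), (6, k2, Vic, p2, Kim), (6, k2, Vic, rd, Mo), (6, p2, Kim, k1, Gus), (6, p2, Kim, k2, Uma), (6, p2, Kim, k2, Vic), (6, p2, Kim, p2, Kim), (6, p2, Kim, rd, Mo), (6, rd, Mo, k1, Gus), (6, rd, Mo, k2, Uma), (6, rd, Mo, k2, Vic), (6, rd, Mo, p2, Kim), (6, rd, Mo, rd, Mo)}
Apply σ_{sname ≠ sname2}; surviving tuples: {(17, hr, Hal, p3, Pat), (17, hr, Hal, qa, Uma), (17, p3, Pat, hr, Hal), (17, p3, Pat, qa, Uma), (17, qa, Uma, hr, Hal), (17, qa, Uma, p3, Pat), (18, k2, Pat, mkt, Wes), (18, mkt, Wes, k2, Pat), (6, k1, Gus, k2, Uma), (6, k1, Gus, k2, Vic), (6, k1, Gus, p2, Kim), (6, k1, Gus, rd, Mo), (6, k2, Uma, k1, Gus), (6, k2, Uma, k2, Vic), (6, k2, Uma, p2, Kim), (6, k2, Uma, rd, Mo), (6, k2, Vic, k1, Gus), (6, k2, Vic, k2, Uma), (6, k2, Vic, p2, Kim), (6, k2, Vic, rd, Mo), (6, p2, Kim, k1, Gus), (6, p2, Kim, k2, Uma), (6, p2, Kim, k2, Vic), (6, p2, Kim, rd, Mo), (6, rd, Mo, k1, Gus), (6, rd, Mo, k2, Uma), (6, rd, Mo, k2, Vic), (6, rd, Mo, p2, Kim)}
Keep only column(s) tid, sname2 (18 duplicate(s) eliminated): {(17, Hal), (17, Pat), (17, Uma), (18, Pat), (18, Wes), (6, Gus), (6, Kim), (6, Mo), (6, Uma), (6, Vic)}

{(17, Hal), (17, Pat), (17, Uma), (18, Pat), (18, Wes), (6, Gus), (6, Kim), (6, Mo), (6, Uma), (6, Vic)}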